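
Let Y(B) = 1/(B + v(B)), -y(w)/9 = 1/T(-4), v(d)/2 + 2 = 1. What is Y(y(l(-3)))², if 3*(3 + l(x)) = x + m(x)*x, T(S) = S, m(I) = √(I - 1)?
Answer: 16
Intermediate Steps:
v(d) = -2 (v(d) = -4 + 2*1 = -4 + 2 = -2)
m(I) = √(-1 + I)
l(x) = -3 + x/3 + x*√(-1 + x)/3 (l(x) = -3 + (x + √(-1 + x)*x)/3 = -3 + (x + x*√(-1 + x))/3 = -3 + (x/3 + x*√(-1 + x)/3) = -3 + x/3 + x*√(-1 + x)/3)
y(w) = 9/4 (y(w) = -9/(-4) = -9*(-¼) = 9/4)
Y(B) = 1/(-2 + B) (Y(B) = 1/(B - 2) = 1/(-2 + B))
Y(y(l(-3)))² = (1/(-2 + 9/4))² = (1/(¼))² = 4² = 16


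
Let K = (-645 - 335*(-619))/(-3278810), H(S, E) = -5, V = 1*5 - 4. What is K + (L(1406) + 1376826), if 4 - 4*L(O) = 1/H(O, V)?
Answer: 9028708186181/6557620 ≈ 1.3768e+6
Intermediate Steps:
V = 1 (V = 5 - 4 = 1)
L(O) = 21/20 (L(O) = 1 - ¼/(-5) = 1 - ¼*(-⅕) = 1 + 1/20 = 21/20)
K = -20672/327881 (K = (-645 + 207365)*(-1/3278810) = 206720*(-1/3278810) = -20672/327881 ≈ -0.063047)
K + (L(1406) + 1376826) = -20672/327881 + (21/20 + 1376826) = -20672/327881 + 27536541/20 = 9028708186181/6557620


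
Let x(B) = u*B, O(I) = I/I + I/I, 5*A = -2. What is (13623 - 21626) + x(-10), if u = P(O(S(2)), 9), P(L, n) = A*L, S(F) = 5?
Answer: -7995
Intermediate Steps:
A = -2/5 (A = (1/5)*(-2) = -2/5 ≈ -0.40000)
O(I) = 2 (O(I) = 1 + 1 = 2)
P(L, n) = -2*L/5
u = -4/5 (u = -2/5*2 = -4/5 ≈ -0.80000)
x(B) = -4*B/5
(13623 - 21626) + x(-10) = (13623 - 21626) - 4/5*(-10) = -8003 + 8 = -7995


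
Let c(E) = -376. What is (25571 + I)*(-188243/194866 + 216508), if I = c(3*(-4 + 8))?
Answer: 1062973514763575/194866 ≈ 5.4549e+9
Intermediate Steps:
I = -376
(25571 + I)*(-188243/194866 + 216508) = (25571 - 376)*(-188243/194866 + 216508) = 25195*(-188243*1/194866 + 216508) = 25195*(-188243/194866 + 216508) = 25195*(42189859685/194866) = 1062973514763575/194866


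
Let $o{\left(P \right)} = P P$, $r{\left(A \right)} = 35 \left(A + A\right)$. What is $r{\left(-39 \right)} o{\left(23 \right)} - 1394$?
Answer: $-1445564$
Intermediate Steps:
$r{\left(A \right)} = 70 A$ ($r{\left(A \right)} = 35 \cdot 2 A = 70 A$)
$o{\left(P \right)} = P^{2}$
$r{\left(-39 \right)} o{\left(23 \right)} - 1394 = 70 \left(-39\right) 23^{2} - 1394 = \left(-2730\right) 529 - 1394 = -1444170 - 1394 = -1445564$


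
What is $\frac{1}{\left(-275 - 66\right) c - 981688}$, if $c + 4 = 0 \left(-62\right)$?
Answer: $- \frac{1}{980324} \approx -1.0201 \cdot 10^{-6}$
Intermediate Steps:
$c = -4$ ($c = -4 + 0 \left(-62\right) = -4 + 0 = -4$)
$\frac{1}{\left(-275 - 66\right) c - 981688} = \frac{1}{\left(-275 - 66\right) \left(-4\right) - 981688} = \frac{1}{\left(-341\right) \left(-4\right) - 981688} = \frac{1}{1364 - 981688} = \frac{1}{-980324} = - \frac{1}{980324}$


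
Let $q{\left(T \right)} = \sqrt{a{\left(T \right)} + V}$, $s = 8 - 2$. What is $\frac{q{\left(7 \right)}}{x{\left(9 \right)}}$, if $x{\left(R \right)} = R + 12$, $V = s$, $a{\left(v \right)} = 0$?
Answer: $\frac{\sqrt{6}}{21} \approx 0.11664$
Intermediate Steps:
$s = 6$
$V = 6$
$q{\left(T \right)} = \sqrt{6}$ ($q{\left(T \right)} = \sqrt{0 + 6} = \sqrt{6}$)
$x{\left(R \right)} = 12 + R$
$\frac{q{\left(7 \right)}}{x{\left(9 \right)}} = \frac{\sqrt{6}}{12 + 9} = \frac{\sqrt{6}}{21}$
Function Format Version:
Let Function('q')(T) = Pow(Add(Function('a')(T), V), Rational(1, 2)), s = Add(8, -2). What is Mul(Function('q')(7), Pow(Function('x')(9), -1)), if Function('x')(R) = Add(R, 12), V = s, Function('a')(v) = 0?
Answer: Mul(Rational(1, 21), Pow(6, Rational(1, 2))) ≈ 0.11664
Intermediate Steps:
s = 6
V = 6
Function('q')(T) = Pow(6, Rational(1, 2)) (Function('q')(T) = Pow(Add(0, 6), Rational(1, 2)) = Pow(6, Rational(1, 2)))
Function('x')(R) = Add(12, R)
Mul(Function('q')(7), Pow(Function('x')(9), -1)) = Mul(Pow(6, Rational(1, 2)), Pow(Add(12, 9), -1)) = Mul(Pow(6, Rational(1, 2)), Pow(21, -1)) = Mul(Pow(6, Rational(1, 2)), Rational(1, 21)) = Mul(Rational(1, 21), Pow(6, Rational(1, 2)))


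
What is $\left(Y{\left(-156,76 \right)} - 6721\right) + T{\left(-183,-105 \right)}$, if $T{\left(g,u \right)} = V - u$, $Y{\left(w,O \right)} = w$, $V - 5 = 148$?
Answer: $-6619$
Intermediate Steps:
$V = 153$ ($V = 5 + 148 = 153$)
$T{\left(g,u \right)} = 153 - u$
$\left(Y{\left(-156,76 \right)} - 6721\right) + T{\left(-183,-105 \right)} = \left(-156 - 6721\right) + \left(153 - -105\right) = -6877 + \left(153 + 105\right) = -6877 + 258 = -6619$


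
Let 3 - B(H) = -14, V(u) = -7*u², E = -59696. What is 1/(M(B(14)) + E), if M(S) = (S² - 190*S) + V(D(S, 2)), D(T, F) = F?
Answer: -1/62665 ≈ -1.5958e-5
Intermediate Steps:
B(H) = 17 (B(H) = 3 - 1*(-14) = 3 + 14 = 17)
M(S) = -28 + S² - 190*S (M(S) = (S² - 190*S) - 7*2² = (S² - 190*S) - 7*4 = (S² - 190*S) - 28 = -28 + S² - 190*S)
1/(M(B(14)) + E) = 1/((-28 + 17² - 190*17) - 59696) = 1/((-28 + 289 - 3230) - 59696) = 1/(-2969 - 59696) = 1/(-62665) = -1/62665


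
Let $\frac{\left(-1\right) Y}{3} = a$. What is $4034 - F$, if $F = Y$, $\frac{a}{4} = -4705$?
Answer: $-52426$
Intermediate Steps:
$a = -18820$ ($a = 4 \left(-4705\right) = -18820$)
$Y = 56460$ ($Y = \left(-3\right) \left(-18820\right) = 56460$)
$F = 56460$
$4034 - F = 4034 - 56460 = -52426$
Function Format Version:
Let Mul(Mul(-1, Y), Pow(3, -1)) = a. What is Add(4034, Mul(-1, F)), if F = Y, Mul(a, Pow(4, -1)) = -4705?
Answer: -52426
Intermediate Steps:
a = -18820 (a = Mul(4, -4705) = -18820)
Y = 56460 (Y = Mul(-3, -18820) = 56460)
F = 56460
Add(4034, Mul(-1, F)) = Add(4034, Mul(-1, 56460)) = Add(4034, -56460) = -52426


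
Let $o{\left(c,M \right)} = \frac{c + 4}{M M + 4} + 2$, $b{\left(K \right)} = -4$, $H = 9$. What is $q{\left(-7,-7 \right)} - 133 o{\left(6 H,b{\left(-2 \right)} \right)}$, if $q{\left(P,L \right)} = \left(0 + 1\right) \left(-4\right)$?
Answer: $- \frac{6557}{10} \approx -655.7$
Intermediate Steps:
$o{\left(c,M \right)} = 2 + \frac{4 + c}{4 + M^{2}}$ ($o{\left(c,M \right)} = \frac{4 + c}{M^{2} + 4} + 2 = \frac{4 + c}{4 + M^{2}} + 2 = 2 + \frac{4 + c}{4 + M^{2}}$)
$q{\left(P,L \right)} = -4$ ($q{\left(P,L \right)} = 1 \left(-4\right) = -4$)
$q{\left(-7,-7 \right)} - 133 o{\left(6 H,b{\left(-2 \right)} \right)} = -4 - 133 \frac{12 + 6 \cdot 9 + 2 \left(-4\right)^{2}}{4 + \left(-4\right)^{2}} = -4 - 133 \frac{12 + 54 + 2 \cdot 16}{4 + 16} = -4 - 133 \frac{12 + 54 + 32}{20} = -4 - 133 \cdot \frac{1}{20} \cdot 98 = -4 - \frac{6517}{10} = - \frac{6557}{10}$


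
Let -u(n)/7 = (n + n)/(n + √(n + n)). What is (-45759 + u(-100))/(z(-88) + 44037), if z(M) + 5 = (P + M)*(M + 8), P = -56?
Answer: -333487/404736 - 5*I*√2/202368 ≈ -0.82396 - 3.4942e-5*I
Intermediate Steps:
z(M) = -5 + (-56 + M)*(8 + M) (z(M) = -5 + (-56 + M)*(M + 8) = -5 + (-56 + M)*(8 + M))
u(n) = -14*n/(n + √2*√n) (u(n) = -7*(n + n)/(n + √(n + n)) = -7*2*n/(n + √(2*n)) = -7*2*n/(n + √2*√n) = -14*n/(n + √2*√n))
(-45759 + u(-100))/(z(-88) + 44037) = (-45759 - 14*(-100)/(-100 + √2*√(-100)))/((-453 + (-88)² - 48*(-88)) + 44037) = (-45759 - 14*(-100)/(-100 + √2*(10*I)))/((-453 + 7744 + 4224) + 44037) = (-45759 - 14*(-100)/(-100 + 10*I*√2))/(11515 + 44037) = (-45759 + 1400/(-100 + 10*I*√2))/55552 = (-45759 + 1400/(-100 + 10*I*√2))*(1/55552) = -6537/7936 + 25/(992*(-100 + 10*I*√2))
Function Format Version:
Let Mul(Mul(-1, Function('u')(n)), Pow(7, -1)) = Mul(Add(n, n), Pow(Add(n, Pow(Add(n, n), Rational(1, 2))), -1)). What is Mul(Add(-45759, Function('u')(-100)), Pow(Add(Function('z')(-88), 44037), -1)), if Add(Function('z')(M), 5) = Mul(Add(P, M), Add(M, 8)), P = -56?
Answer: Add(Rational(-333487, 404736), Mul(Rational(-5, 202368), I, Pow(2, Rational(1, 2)))) ≈ Add(-0.82396, Mul(-3.4942e-5, I))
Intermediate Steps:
Function('z')(M) = Add(-5, Mul(Add(-56, M), Add(8, M))) (Function('z')(M) = Add(-5, Mul(Add(-56, M), Add(M, 8))) = Add(-5, Mul(Add(-56, M), Add(8, M))))
Function('u')(n) = Mul(-14, n, Pow(Add(n, Mul(Pow(2, Rational(1, 2)), Pow(n, Rational(1, 2)))), -1)) (Function('u')(n) = Mul(-7, Mul(Add(n, n), Pow(Add(n, Pow(Add(n, n), Rational(1, 2))), -1))) = Mul(-7, Mul(Mul(2, n), Pow(Add(n, Pow(Mul(2, n), Rational(1, 2))), -1))) = Mul(-7, Mul(Mul(2, n), Pow(Add(n, Mul(Pow(2, Rational(1, 2)), Pow(n, Rational(1, 2)))), -1))) = Mul(-7, Mul(2, n, Pow(Add(n, Mul(Pow(2, Rational(1, 2)), Pow(n, Rational(1, 2)))), -1))) = Mul(-14, n, Pow(Add(n, Mul(Pow(2, Rational(1, 2)), Pow(n, Rational(1, 2)))), -1)))
Mul(Add(-45759, Function('u')(-100)), Pow(Add(Function('z')(-88), 44037), -1)) = Mul(Add(-45759, Mul(-14, -100, Pow(Add(-100, Mul(Pow(2, Rational(1, 2)), Pow(-100, Rational(1, 2)))), -1))), Pow(Add(Add(-453, Pow(-88, 2), Mul(-48, -88)), 44037), -1)) = Mul(Add(-45759, Mul(-14, -100, Pow(Add(-100, Mul(Pow(2, Rational(1, 2)), Mul(10, I))), -1))), Pow(Add(Add(-453, 7744, 4224), 44037), -1)) = Mul(Add(-45759, Mul(-14, -100, Pow(Add(-100, Mul(10, I, Pow(2, Rational(1, 2)))), -1))), Pow(Add(11515, 44037), -1)) = Mul(Add(-45759, Mul(1400, Pow(Add(-100, Mul(10, I, Pow(2, Rational(1, 2)))), -1))), Pow(55552, -1)) = Mul(Add(-45759, Mul(1400, Pow(Add(-100, Mul(10, I, Pow(2, Rational(1, 2)))), -1))), Rational(1, 55552)) = Add(Rational(-6537, 7936), Mul(Rational(25, 992), Pow(Add(-100, Mul(10, I, Pow(2, Rational(1, 2)))), -1)))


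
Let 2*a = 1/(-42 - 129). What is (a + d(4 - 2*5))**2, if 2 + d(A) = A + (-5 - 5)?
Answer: 37908649/116964 ≈ 324.11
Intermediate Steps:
d(A) = -12 + A (d(A) = -2 + (A + (-5 - 5)) = -2 + (A - 10) = -2 + (-10 + A) = -12 + A)
a = -1/342 (a = 1/(2*(-42 - 129)) = (1/2)/(-171) = (1/2)*(-1/171) = -1/342 ≈ -0.0029240)
(a + d(4 - 2*5))**2 = (-1/342 + (-12 + (4 - 2*5)))**2 = (-1/342 + (-12 + (4 - 10)))**2 = (-1/342 + (-12 - 6))**2 = (-1/342 - 18)**2 = (-6157/342)**2 = 37908649/116964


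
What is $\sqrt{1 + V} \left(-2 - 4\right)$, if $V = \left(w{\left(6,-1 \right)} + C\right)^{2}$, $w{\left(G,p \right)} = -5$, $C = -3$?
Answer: $- 6 \sqrt{65} \approx -48.374$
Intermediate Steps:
$V = 64$ ($V = \left(-5 - 3\right)^{2} = \left(-8\right)^{2} = 64$)
$\sqrt{1 + V} \left(-2 - 4\right) = \sqrt{1 + 64} \left(-2 - 4\right) = \sqrt{65} \left(-6\right) = - 6 \sqrt{65}$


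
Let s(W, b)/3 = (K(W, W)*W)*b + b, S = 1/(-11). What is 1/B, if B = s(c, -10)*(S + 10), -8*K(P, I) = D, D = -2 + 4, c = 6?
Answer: 11/1635 ≈ 0.0067278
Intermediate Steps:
S = -1/11 ≈ -0.090909
D = 2
K(P, I) = -1/4 (K(P, I) = -1/8*2 = -1/4)
s(W, b) = 3*b - 3*W*b/4 (s(W, b) = 3*((-W/4)*b + b) = 3*(-W*b/4 + b) = 3*(b - W*b/4) = 3*b - 3*W*b/4)
B = 1635/11 (B = ((3/4)*(-10)*(4 - 1*6))*(-1/11 + 10) = ((3/4)*(-10)*(4 - 6))*(109/11) = ((3/4)*(-10)*(-2))*(109/11) = 15*(109/11) = 1635/11 ≈ 148.64)
1/B = 1/(1635/11) = 11/1635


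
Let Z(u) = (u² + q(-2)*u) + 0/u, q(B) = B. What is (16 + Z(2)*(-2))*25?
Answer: 400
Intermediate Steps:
Z(u) = u² - 2*u (Z(u) = (u² - 2*u) + 0/u = (u² - 2*u) + 0 = u² - 2*u)
(16 + Z(2)*(-2))*25 = (16 + (2*(-2 + 2))*(-2))*25 = (16 + (2*0)*(-2))*25 = (16 + 0*(-2))*25 = (16 + 0)*25 = 16*25 = 400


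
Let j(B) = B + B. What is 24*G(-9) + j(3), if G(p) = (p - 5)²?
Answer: 4710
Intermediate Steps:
j(B) = 2*B
G(p) = (-5 + p)²
24*G(-9) + j(3) = 24*(-5 - 9)² + 2*3 = 24*(-14)² + 6 = 24*196 + 6 = 4704 + 6 = 4710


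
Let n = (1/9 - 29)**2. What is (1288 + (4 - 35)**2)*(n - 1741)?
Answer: -165123829/81 ≈ -2.0386e+6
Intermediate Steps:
n = 67600/81 (n = (1/9 - 29)**2 = (-260/9)**2 = 67600/81 ≈ 834.57)
(1288 + (4 - 35)**2)*(n - 1741) = (1288 + (4 - 35)**2)*(67600/81 - 1741) = (1288 + (-31)**2)*(-73421/81) = (1288 + 961)*(-73421/81) = 2249*(-73421/81) = -165123829/81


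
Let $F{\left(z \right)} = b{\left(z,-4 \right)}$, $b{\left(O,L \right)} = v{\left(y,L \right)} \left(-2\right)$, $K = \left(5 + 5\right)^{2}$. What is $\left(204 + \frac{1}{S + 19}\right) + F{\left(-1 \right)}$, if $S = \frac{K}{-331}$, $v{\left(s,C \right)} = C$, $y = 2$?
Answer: $\frac{1312399}{6189} \approx 212.05$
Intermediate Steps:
$K = 100$ ($K = 10^{2} = 100$)
$S = - \frac{100}{331}$ ($S = \frac{100}{-331} = 100 \left(- \frac{1}{331}\right) = - \frac{100}{331} \approx -0.30211$)
$b{\left(O,L \right)} = - 2 L$ ($b{\left(O,L \right)} = L \left(-2\right) = - 2 L$)
$F{\left(z \right)} = 8$ ($F{\left(z \right)} = \left(-2\right) \left(-4\right) = 8$)
$\left(204 + \frac{1}{S + 19}\right) + F{\left(-1 \right)} = \left(204 + \frac{1}{- \frac{100}{331} + 19}\right) + 8 = \left(204 + \frac{1}{\frac{6189}{331}}\right) + 8 = \left(204 + \frac{331}{6189}\right) + 8 = \frac{1262887}{6189} + 8 = \frac{1312399}{6189}$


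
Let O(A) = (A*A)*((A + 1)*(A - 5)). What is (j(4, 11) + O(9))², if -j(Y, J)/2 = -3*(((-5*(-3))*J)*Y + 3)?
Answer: 52099524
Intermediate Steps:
O(A) = A²*(1 + A)*(-5 + A) (O(A) = A²*((1 + A)*(-5 + A)) = A²*(1 + A)*(-5 + A))
j(Y, J) = 18 + 90*J*Y (j(Y, J) = -(-6)*(((-5*(-3))*J)*Y + 3) = -(-6)*((15*J)*Y + 3) = -(-6)*(15*J*Y + 3) = -(-6)*(3 + 15*J*Y) = -2*(-9 - 45*J*Y) = 18 + 90*J*Y)
(j(4, 11) + O(9))² = ((18 + 90*11*4) + 9²*(-5 + 9² - 4*9))² = ((18 + 3960) + 81*(-5 + 81 - 36))² = (3978 + 81*40)² = (3978 + 3240)² = 7218² = 52099524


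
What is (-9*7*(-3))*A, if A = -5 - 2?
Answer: -1323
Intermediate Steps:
A = -7
(-9*7*(-3))*A = (-9*7*(-3))*(-7) = -63*(-3)*(-7) = 189*(-7) = -1323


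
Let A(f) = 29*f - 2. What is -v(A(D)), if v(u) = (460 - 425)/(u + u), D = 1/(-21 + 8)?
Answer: 91/22 ≈ 4.1364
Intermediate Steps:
D = -1/13 (D = 1/(-13) = -1/13 ≈ -0.076923)
A(f) = -2 + 29*f
v(u) = 35/(2*u) (v(u) = 35/((2*u)) = 35*(1/(2*u)) = 35/(2*u))
-v(A(D)) = -35/(2*(-2 + 29*(-1/13))) = -35/(2*(-2 - 29/13)) = -35/(2*(-55/13)) = -35*(-13)/(2*55) = -1*(-91/22) = 91/22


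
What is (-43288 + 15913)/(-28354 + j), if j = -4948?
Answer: 27375/33302 ≈ 0.82202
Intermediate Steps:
(-43288 + 15913)/(-28354 + j) = (-43288 + 15913)/(-28354 - 4948) = -27375/(-33302) = -27375*(-1/33302) = 27375/33302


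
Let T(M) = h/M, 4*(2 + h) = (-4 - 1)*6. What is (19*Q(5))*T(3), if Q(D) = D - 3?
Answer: -361/3 ≈ -120.33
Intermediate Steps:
Q(D) = -3 + D
h = -19/2 (h = -2 + ((-4 - 1)*6)/4 = -2 + (-5*6)/4 = -2 + (¼)*(-30) = -2 - 15/2 = -19/2 ≈ -9.5000)
T(M) = -19/(2*M)
(19*Q(5))*T(3) = (19*(-3 + 5))*(-19/2/3) = (19*2)*(-19/2*⅓) = 38*(-19/6) = -361/3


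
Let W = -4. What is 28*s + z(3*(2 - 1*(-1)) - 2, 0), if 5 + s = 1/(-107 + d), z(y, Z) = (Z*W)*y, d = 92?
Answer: -2128/15 ≈ -141.87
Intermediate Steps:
z(y, Z) = -4*Z*y (z(y, Z) = (Z*(-4))*y = (-4*Z)*y = -4*Z*y)
s = -76/15 (s = -5 + 1/(-107 + 92) = -5 + 1/(-15) = -5 - 1/15 = -76/15 ≈ -5.0667)
28*s + z(3*(2 - 1*(-1)) - 2, 0) = 28*(-76/15) - 4*0*(3*(2 - 1*(-1)) - 2) = -2128/15 - 4*0*(3*(2 + 1) - 2) = -2128/15 - 4*0*(3*3 - 2) = -2128/15 - 4*0*(9 - 2) = -2128/15 - 4*0*7 = -2128/15 + 0 = -2128/15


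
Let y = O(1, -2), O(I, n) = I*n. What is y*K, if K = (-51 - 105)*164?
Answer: 51168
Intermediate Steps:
y = -2 (y = 1*(-2) = -2)
K = -25584 (K = -156*164 = -25584)
y*K = -2*(-25584) = 51168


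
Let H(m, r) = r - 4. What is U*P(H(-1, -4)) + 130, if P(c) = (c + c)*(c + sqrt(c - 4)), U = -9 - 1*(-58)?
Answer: 6402 - 1568*I*sqrt(3) ≈ 6402.0 - 2715.9*I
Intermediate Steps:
H(m, r) = -4 + r
U = 49 (U = -9 + 58 = 49)
P(c) = 2*c*(c + sqrt(-4 + c)) (P(c) = (2*c)*(c + sqrt(-4 + c)) = 2*c*(c + sqrt(-4 + c)))
U*P(H(-1, -4)) + 130 = 49*(2*(-4 - 4)*((-4 - 4) + sqrt(-4 + (-4 - 4)))) + 130 = 49*(2*(-8)*(-8 + sqrt(-4 - 8))) + 130 = 49*(2*(-8)*(-8 + sqrt(-12))) + 130 = 49*(2*(-8)*(-8 + 2*I*sqrt(3))) + 130 = 49*(128 - 32*I*sqrt(3)) + 130 = (6272 - 1568*I*sqrt(3)) + 130 = 6402 - 1568*I*sqrt(3)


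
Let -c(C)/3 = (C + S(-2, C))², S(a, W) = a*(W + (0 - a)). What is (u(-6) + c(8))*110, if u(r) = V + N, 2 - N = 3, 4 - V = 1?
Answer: -47300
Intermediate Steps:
V = 3 (V = 4 - 1*1 = 4 - 1 = 3)
N = -1 (N = 2 - 1*3 = 2 - 3 = -1)
u(r) = 2 (u(r) = 3 - 1 = 2)
S(a, W) = a*(W - a)
c(C) = -3*(-4 - C)² (c(C) = -3*(C - 2*(C - 1*(-2)))² = -3*(C - 2*(C + 2))² = -3*(C - 2*(2 + C))² = -3*(C + (-4 - 2*C))² = -3*(-4 - C)²)
(u(-6) + c(8))*110 = (2 - 3*(4 + 8)²)*110 = (2 - 3*12²)*110 = (2 - 3*144)*110 = (2 - 432)*110 = -430*110 = -47300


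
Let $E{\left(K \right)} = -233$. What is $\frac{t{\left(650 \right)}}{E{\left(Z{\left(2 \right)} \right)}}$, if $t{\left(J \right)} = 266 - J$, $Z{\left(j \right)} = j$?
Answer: $\frac{384}{233} \approx 1.6481$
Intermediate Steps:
$\frac{t{\left(650 \right)}}{E{\left(Z{\left(2 \right)} \right)}} = \frac{266 - 650}{-233} = \left(266 - 650\right) \left(- \frac{1}{233}\right) = \left(-384\right) \left(- \frac{1}{233}\right) = \frac{384}{233}$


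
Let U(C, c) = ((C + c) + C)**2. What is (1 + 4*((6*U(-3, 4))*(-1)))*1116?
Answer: -106020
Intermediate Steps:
U(C, c) = (c + 2*C)**2
(1 + 4*((6*U(-3, 4))*(-1)))*1116 = (1 + 4*((6*(4 + 2*(-3))**2)*(-1)))*1116 = (1 + 4*((6*(4 - 6)**2)*(-1)))*1116 = (1 + 4*((6*(-2)**2)*(-1)))*1116 = (1 + 4*((6*4)*(-1)))*1116 = (1 + 4*(24*(-1)))*1116 = (1 + 4*(-24))*1116 = (1 - 96)*1116 = -95*1116 = -106020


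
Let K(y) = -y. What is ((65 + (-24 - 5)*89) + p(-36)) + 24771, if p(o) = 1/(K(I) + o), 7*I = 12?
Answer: 5875313/264 ≈ 22255.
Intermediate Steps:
I = 12/7 (I = (1/7)*12 = 12/7 ≈ 1.7143)
p(o) = 1/(-12/7 + o) (p(o) = 1/(-1*12/7 + o) = 1/(-12/7 + o))
((65 + (-24 - 5)*89) + p(-36)) + 24771 = ((65 + (-24 - 5)*89) + 7/(-12 + 7*(-36))) + 24771 = ((65 - 29*89) + 7/(-12 - 252)) + 24771 = ((65 - 2581) + 7/(-264)) + 24771 = (-2516 + 7*(-1/264)) + 24771 = (-2516 - 7/264) + 24771 = -664231/264 + 24771 = 5875313/264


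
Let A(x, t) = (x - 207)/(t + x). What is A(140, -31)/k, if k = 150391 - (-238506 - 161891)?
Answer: -67/60035892 ≈ -1.1160e-6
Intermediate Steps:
A(x, t) = (-207 + x)/(t + x)
k = 550788 (k = 150391 - 1*(-400397) = 150391 + 400397 = 550788)
A(140, -31)/k = ((-207 + 140)/(-31 + 140))/550788 = (-67/109)*(1/550788) = ((1/109)*(-67))*(1/550788) = -67/109*1/550788 = -67/60035892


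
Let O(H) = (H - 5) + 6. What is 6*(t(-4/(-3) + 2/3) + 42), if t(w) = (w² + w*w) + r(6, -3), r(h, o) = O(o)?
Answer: 288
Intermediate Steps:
O(H) = 1 + H (O(H) = (-5 + H) + 6 = 1 + H)
r(h, o) = 1 + o
t(w) = -2 + 2*w² (t(w) = (w² + w*w) + (1 - 3) = (w² + w²) - 2 = 2*w² - 2 = -2 + 2*w²)
6*(t(-4/(-3) + 2/3) + 42) = 6*((-2 + 2*(-4/(-3) + 2/3)²) + 42) = 6*((-2 + 2*(-4*(-⅓) + 2*(⅓))²) + 42) = 6*((-2 + 2*(4/3 + ⅔)²) + 42) = 6*((-2 + 2*2²) + 42) = 6*((-2 + 2*4) + 42) = 6*((-2 + 8) + 42) = 6*(6 + 42) = 6*48 = 288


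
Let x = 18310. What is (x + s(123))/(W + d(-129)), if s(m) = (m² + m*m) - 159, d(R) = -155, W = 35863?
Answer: 48409/35708 ≈ 1.3557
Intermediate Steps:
s(m) = -159 + 2*m² (s(m) = (m² + m²) - 159 = 2*m² - 159 = -159 + 2*m²)
(x + s(123))/(W + d(-129)) = (18310 + (-159 + 2*123²))/(35863 - 155) = (18310 + (-159 + 2*15129))/35708 = (18310 + (-159 + 30258))*(1/35708) = (18310 + 30099)*(1/35708) = 48409*(1/35708) = 48409/35708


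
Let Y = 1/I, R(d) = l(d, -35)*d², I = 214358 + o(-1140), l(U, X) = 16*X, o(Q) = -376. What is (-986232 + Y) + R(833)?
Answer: -83359699254703/213982 ≈ -3.8956e+8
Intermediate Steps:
I = 213982 (I = 214358 - 376 = 213982)
R(d) = -560*d² (R(d) = (16*(-35))*d² = -560*d²)
Y = 1/213982 ≈ 4.6733e-6
(-986232 + Y) + R(833) = (-986232 + 1/213982) - 560*833² = -211035895823/213982 - 560*693889 = -211035895823/213982 - 388577840 = -83359699254703/213982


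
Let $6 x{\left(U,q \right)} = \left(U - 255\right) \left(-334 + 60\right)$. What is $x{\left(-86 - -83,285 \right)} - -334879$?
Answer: $346661$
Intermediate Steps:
$x{\left(U,q \right)} = 11645 - \frac{137 U}{3}$ ($x{\left(U,q \right)} = \frac{\left(U - 255\right) \left(-334 + 60\right)}{6} = \frac{\left(-255 + U\right) \left(-274\right)}{6} = \frac{69870 - 274 U}{6} = 11645 - \frac{137 U}{3}$)
$x{\left(-86 - -83,285 \right)} - -334879 = \left(11645 - \frac{137 \left(-86 - -83\right)}{3}\right) - -334879 = \left(11645 - \frac{137 \left(-86 + 83\right)}{3}\right) + 334879 = \left(11645 - -137\right) + 334879 = \left(11645 + 137\right) + 334879 = 11782 + 334879 = 346661$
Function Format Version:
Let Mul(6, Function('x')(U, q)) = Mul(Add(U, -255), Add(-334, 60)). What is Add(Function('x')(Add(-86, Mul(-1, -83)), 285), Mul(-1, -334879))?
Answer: 346661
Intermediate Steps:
Function('x')(U, q) = Add(11645, Mul(Rational(-137, 3), U)) (Function('x')(U, q) = Mul(Rational(1, 6), Mul(Add(U, -255), Add(-334, 60))) = Mul(Rational(1, 6), Mul(Add(-255, U), -274)) = Mul(Rational(1, 6), Add(69870, Mul(-274, U))) = Add(11645, Mul(Rational(-137, 3), U)))
Add(Function('x')(Add(-86, Mul(-1, -83)), 285), Mul(-1, -334879)) = Add(Add(11645, Mul(Rational(-137, 3), Add(-86, Mul(-1, -83)))), Mul(-1, -334879)) = Add(Add(11645, Mul(Rational(-137, 3), Add(-86, 83))), 334879) = Add(Add(11645, Mul(Rational(-137, 3), -3)), 334879) = Add(Add(11645, 137), 334879) = Add(11782, 334879) = 346661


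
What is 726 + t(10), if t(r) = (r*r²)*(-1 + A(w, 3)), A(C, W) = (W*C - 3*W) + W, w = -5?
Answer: -21274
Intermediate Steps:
A(C, W) = -2*W + C*W (A(C, W) = (C*W - 3*W) + W = (-3*W + C*W) + W = -2*W + C*W)
t(r) = -22*r³ (t(r) = (r*r²)*(-1 + 3*(-2 - 5)) = r³*(-1 + 3*(-7)) = r³*(-1 - 21) = r³*(-22) = -22*r³)
726 + t(10) = 726 - 22*10³ = 726 - 22*1000 = 726 - 22000 = -21274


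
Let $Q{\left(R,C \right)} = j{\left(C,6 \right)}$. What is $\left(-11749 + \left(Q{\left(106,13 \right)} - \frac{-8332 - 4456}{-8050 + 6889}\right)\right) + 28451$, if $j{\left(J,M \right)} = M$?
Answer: $\frac{19385200}{1161} \approx 16697.0$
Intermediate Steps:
$Q{\left(R,C \right)} = 6$
$\left(-11749 + \left(Q{\left(106,13 \right)} - \frac{-8332 - 4456}{-8050 + 6889}\right)\right) + 28451 = \left(-11749 + \left(6 - \frac{-8332 - 4456}{-8050 + 6889}\right)\right) + 28451 = \left(-11749 + \left(6 - - \frac{12788}{-1161}\right)\right) + 28451 = \left(-11749 + \left(6 - \left(-12788\right) \left(- \frac{1}{1161}\right)\right)\right) + 28451 = \left(-11749 + \left(6 - \frac{12788}{1161}\right)\right) + 28451 = \left(-11749 - \frac{5822}{1161}\right) + 28451 = - \frac{13646411}{1161} + 28451 = \frac{19385200}{1161}$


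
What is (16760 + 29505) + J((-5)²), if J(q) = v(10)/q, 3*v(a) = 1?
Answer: 3469876/75 ≈ 46265.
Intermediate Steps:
v(a) = ⅓ (v(a) = (⅓)*1 = ⅓)
J(q) = 1/(3*q)
(16760 + 29505) + J((-5)²) = (16760 + 29505) + 1/(3*((-5)²)) = 46265 + (⅓)/25 = 46265 + (⅓)*(1/25) = 46265 + 1/75 = 3469876/75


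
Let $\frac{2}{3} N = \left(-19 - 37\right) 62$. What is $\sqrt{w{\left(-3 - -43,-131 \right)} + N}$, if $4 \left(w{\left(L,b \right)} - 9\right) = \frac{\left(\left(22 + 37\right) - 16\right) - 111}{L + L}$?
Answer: $\frac{i \sqrt{2079685}}{20} \approx 72.106 i$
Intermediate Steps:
$w{\left(L,b \right)} = 9 - \frac{17}{2 L}$ ($w{\left(L,b \right)} = 9 + \frac{\left(\left(\left(22 + 37\right) - 16\right) - 111\right) \frac{1}{L + L}}{4} = 9 + \frac{\left(\left(59 - 16\right) - 111\right) \frac{1}{2 L}}{4} = 9 + \frac{\left(43 - 111\right) \frac{1}{2 L}}{4} = 9 + \frac{\left(-68\right) \frac{1}{2 L}}{4} = 9 + \frac{\left(-34\right) \frac{1}{L}}{4} = 9 - \frac{17}{2 L}$)
$N = -5208$ ($N = \frac{3 \left(-19 - 37\right) 62}{2} = \frac{3 \left(\left(-56\right) 62\right)}{2} = \frac{3}{2} \left(-3472\right) = -5208$)
$\sqrt{w{\left(-3 - -43,-131 \right)} + N} = \sqrt{\left(9 - \frac{17}{2 \left(-3 - -43\right)}\right) - 5208} = \sqrt{\left(9 - \frac{17}{2 \left(-3 + 43\right)}\right) - 5208} = \sqrt{\left(9 - \frac{17}{2 \cdot 40}\right) - 5208} = \sqrt{\left(9 - \frac{17}{80}\right) - 5208} = \sqrt{\frac{703}{80} - 5208} = \sqrt{- \frac{415937}{80}} = \frac{i \sqrt{2079685}}{20}$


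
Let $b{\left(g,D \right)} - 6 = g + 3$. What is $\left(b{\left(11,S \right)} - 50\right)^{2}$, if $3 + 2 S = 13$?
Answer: $900$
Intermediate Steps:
$S = 5$ ($S = - \frac{3}{2} + \frac{1}{2} \cdot 13 = - \frac{3}{2} + \frac{13}{2} = 5$)
$b{\left(g,D \right)} = 9 + g$ ($b{\left(g,D \right)} = 6 + \left(g + 3\right) = 6 + \left(3 + g\right) = 9 + g$)
$\left(b{\left(11,S \right)} - 50\right)^{2} = \left(\left(9 + 11\right) - 50\right)^{2} = \left(20 - 50\right)^{2} = \left(-30\right)^{2} = 900$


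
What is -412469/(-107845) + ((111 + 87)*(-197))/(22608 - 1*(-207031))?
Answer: 90512366621/24765417955 ≈ 3.6548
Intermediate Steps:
-412469/(-107845) + ((111 + 87)*(-197))/(22608 - 1*(-207031)) = -412469*(-1/107845) + (198*(-197))/(22608 + 207031) = 412469/107845 - 39006/229639 = 90512366621/24765417955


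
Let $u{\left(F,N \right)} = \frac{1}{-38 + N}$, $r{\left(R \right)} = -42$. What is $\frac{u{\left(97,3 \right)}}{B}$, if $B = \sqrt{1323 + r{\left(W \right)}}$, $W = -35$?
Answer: $- \frac{\sqrt{1281}}{44835} \approx -0.00079828$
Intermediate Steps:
$B = \sqrt{1281}$ ($B = \sqrt{1323 - 42} = \sqrt{1281} \approx 35.791$)
$\frac{u{\left(97,3 \right)}}{B} = \frac{1}{\left(-38 + 3\right) \sqrt{1281}} = \frac{\frac{1}{1281} \sqrt{1281}}{-35} = - \frac{\frac{1}{1281} \sqrt{1281}}{35} = - \frac{\sqrt{1281}}{44835}$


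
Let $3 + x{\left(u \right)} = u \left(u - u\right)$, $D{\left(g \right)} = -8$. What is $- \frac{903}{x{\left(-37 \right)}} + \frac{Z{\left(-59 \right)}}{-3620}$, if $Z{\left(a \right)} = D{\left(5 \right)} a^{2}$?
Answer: $\frac{279367}{905} \approx 308.69$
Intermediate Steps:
$x{\left(u \right)} = -3$ ($x{\left(u \right)} = -3 + u \left(u - u\right) = -3 + u 0 = -3 + 0 = -3$)
$Z{\left(a \right)} = - 8 a^{2}$
$- \frac{903}{x{\left(-37 \right)}} + \frac{Z{\left(-59 \right)}}{-3620} = - \frac{903}{-3} + \frac{\left(-8\right) \left(-59\right)^{2}}{-3620} = \left(-903\right) \left(- \frac{1}{3}\right) + \left(-8\right) 3481 \left(- \frac{1}{3620}\right) = 301 - - \frac{6962}{905} = 301 + \frac{6962}{905} = \frac{279367}{905}$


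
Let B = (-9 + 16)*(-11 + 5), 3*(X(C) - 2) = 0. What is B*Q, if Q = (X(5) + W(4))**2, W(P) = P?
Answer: -1512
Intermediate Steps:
X(C) = 2 (X(C) = 2 + (1/3)*0 = 2 + 0 = 2)
B = -42 (B = 7*(-6) = -42)
Q = 36 (Q = (2 + 4)**2 = 6**2 = 36)
B*Q = -42*36 = -1512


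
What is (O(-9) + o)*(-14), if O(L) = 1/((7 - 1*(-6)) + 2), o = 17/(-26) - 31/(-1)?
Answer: -83027/195 ≈ -425.78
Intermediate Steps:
o = 789/26 (o = 17*(-1/26) - 31*(-1) = -17/26 + 31 = 789/26 ≈ 30.346)
O(L) = 1/15 (O(L) = 1/((7 + 6) + 2) = 1/(13 + 2) = 1/15)
(O(-9) + o)*(-14) = (1/15 + 789/26)*(-14) = (11861/390)*(-14) = -83027/195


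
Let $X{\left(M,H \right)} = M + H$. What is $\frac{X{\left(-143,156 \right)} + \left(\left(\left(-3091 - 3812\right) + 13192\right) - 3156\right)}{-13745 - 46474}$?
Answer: $- \frac{3146}{60219} \approx -0.052243$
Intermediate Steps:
$X{\left(M,H \right)} = H + M$
$\frac{X{\left(-143,156 \right)} + \left(\left(\left(-3091 - 3812\right) + 13192\right) - 3156\right)}{-13745 - 46474} = \frac{\left(156 - 143\right) + \left(\left(\left(-3091 - 3812\right) + 13192\right) - 3156\right)}{-13745 - 46474} = \frac{13 + \left(\left(-6903 + 13192\right) - 3156\right)}{-60219} = \left(13 + \left(6289 - 3156\right)\right) \left(- \frac{1}{60219}\right) = \left(13 + 3133\right) \left(- \frac{1}{60219}\right) = 3146 \left(- \frac{1}{60219}\right) = - \frac{3146}{60219}$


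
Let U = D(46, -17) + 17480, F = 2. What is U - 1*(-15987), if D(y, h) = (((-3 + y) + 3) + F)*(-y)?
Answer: 31259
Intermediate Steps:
D(y, h) = -y*(2 + y) (D(y, h) = (((-3 + y) + 3) + 2)*(-y) = (y + 2)*(-y) = (2 + y)*(-y) = -y*(2 + y))
U = 15272 (U = -1*46*(2 + 46) + 17480 = -1*46*48 + 17480 = -2208 + 17480 = 15272)
U - 1*(-15987) = 15272 - 1*(-15987) = 15272 + 15987 = 31259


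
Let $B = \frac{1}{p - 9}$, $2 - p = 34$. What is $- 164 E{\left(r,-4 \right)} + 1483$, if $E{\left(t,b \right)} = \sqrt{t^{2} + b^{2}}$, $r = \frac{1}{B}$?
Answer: $1483 - 164 \sqrt{1697} \approx -5272.9$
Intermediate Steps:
$p = -32$ ($p = 2 - 34 = -32$)
$B = - \frac{1}{41}$ ($B = \frac{1}{-32 - 9} = \frac{1}{-41} = - \frac{1}{41} \approx -0.02439$)
$r = -41$ ($r = \frac{1}{- \frac{1}{41}} = -41$)
$E{\left(t,b \right)} = \sqrt{b^{2} + t^{2}}$
$- 164 E{\left(r,-4 \right)} + 1483 = - 164 \sqrt{\left(-4\right)^{2} + \left(-41\right)^{2}} + 1483 = - 164 \sqrt{16 + 1681} + 1483 = - 164 \sqrt{1697} + 1483 = 1483 - 164 \sqrt{1697}$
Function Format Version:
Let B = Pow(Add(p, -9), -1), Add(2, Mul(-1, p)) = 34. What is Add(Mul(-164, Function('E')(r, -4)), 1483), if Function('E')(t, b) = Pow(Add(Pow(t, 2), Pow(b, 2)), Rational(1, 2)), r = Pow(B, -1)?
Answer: Add(1483, Mul(-164, Pow(1697, Rational(1, 2)))) ≈ -5272.9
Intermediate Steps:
p = -32 (p = Add(2, Mul(-1, 34)) = Add(2, -34) = -32)
B = Rational(-1, 41) (B = Pow(Add(-32, -9), -1) = Pow(-41, -1) = Rational(-1, 41) ≈ -0.024390)
r = -41 (r = Pow(Rational(-1, 41), -1) = -41)
Function('E')(t, b) = Pow(Add(Pow(b, 2), Pow(t, 2)), Rational(1, 2))
Add(Mul(-164, Function('E')(r, -4)), 1483) = Add(Mul(-164, Pow(Add(Pow(-4, 2), Pow(-41, 2)), Rational(1, 2))), 1483) = Add(Mul(-164, Pow(Add(16, 1681), Rational(1, 2))), 1483) = Add(Mul(-164, Pow(1697, Rational(1, 2))), 1483) = Add(1483, Mul(-164, Pow(1697, Rational(1, 2))))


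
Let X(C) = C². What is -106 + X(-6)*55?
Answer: 1874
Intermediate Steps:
-106 + X(-6)*55 = -106 + (-6)²*55 = -106 + 36*55 = -106 + 1980 = 1874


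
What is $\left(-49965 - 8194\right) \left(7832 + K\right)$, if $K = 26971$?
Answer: $-2024107677$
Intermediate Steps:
$\left(-49965 - 8194\right) \left(7832 + K\right) = \left(-49965 - 8194\right) \left(7832 + 26971\right) = \left(-49965 - 8194\right) 34803 = \left(-58159\right) 34803 = -2024107677$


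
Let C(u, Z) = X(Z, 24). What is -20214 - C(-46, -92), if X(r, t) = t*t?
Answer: -20790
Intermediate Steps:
X(r, t) = t**2
C(u, Z) = 576 (C(u, Z) = 24**2 = 576)
-20214 - C(-46, -92) = -20214 - 1*576 = -20214 - 576 = -20790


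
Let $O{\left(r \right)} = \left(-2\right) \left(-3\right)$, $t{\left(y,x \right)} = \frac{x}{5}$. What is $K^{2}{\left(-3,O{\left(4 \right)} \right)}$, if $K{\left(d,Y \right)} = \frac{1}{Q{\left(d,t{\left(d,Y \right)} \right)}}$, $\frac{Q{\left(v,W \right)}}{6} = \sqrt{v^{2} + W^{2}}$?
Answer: $\frac{25}{9396} \approx 0.0026607$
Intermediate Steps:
$t{\left(y,x \right)} = \frac{x}{5}$ ($t{\left(y,x \right)} = x \frac{1}{5} = \frac{x}{5}$)
$O{\left(r \right)} = 6$
$Q{\left(v,W \right)} = 6 \sqrt{W^{2} + v^{2}}$ ($Q{\left(v,W \right)} = 6 \sqrt{v^{2} + W^{2}} = 6 \sqrt{W^{2} + v^{2}}$)
$K{\left(d,Y \right)} = \frac{1}{6 \sqrt{d^{2} + \frac{Y^{2}}{25}}}$ ($K{\left(d,Y \right)} = \frac{1}{6 \sqrt{\left(\frac{Y}{5}\right)^{2} + d^{2}}} = \frac{1}{6 \sqrt{\frac{Y^{2}}{25} + d^{2}}} = \frac{1}{6 \sqrt{d^{2} + \frac{Y^{2}}{25}}}$)
$K^{2}{\left(-3,O{\left(4 \right)} \right)} = \left(\frac{5}{6 \sqrt{6^{2} + 25 \left(-3\right)^{2}}}\right)^{2} = \left(\frac{5}{6 \sqrt{36 + 25 \cdot 9}}\right)^{2} = \left(\frac{5}{6 \sqrt{36 + 225}}\right)^{2} = \left(\frac{5}{6 \cdot 3 \sqrt{29}}\right)^{2} = \left(\frac{5 \frac{\sqrt{29}}{87}}{6}\right)^{2} = \left(\frac{5 \sqrt{29}}{522}\right)^{2} = \frac{25}{9396}$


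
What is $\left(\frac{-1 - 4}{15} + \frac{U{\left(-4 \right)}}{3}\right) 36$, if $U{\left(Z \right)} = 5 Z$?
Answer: $-252$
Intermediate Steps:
$\left(\frac{-1 - 4}{15} + \frac{U{\left(-4 \right)}}{3}\right) 36 = \left(\frac{-1 - 4}{15} + \frac{5 \left(-4\right)}{3}\right) 36 = \left(\left(-1 - 4\right) \frac{1}{15} - \frac{20}{3}\right) 36 = \left(\left(-5\right) \frac{1}{15} - \frac{20}{3}\right) 36 = \left(- \frac{1}{3} - \frac{20}{3}\right) 36 = \left(-7\right) 36 = -252$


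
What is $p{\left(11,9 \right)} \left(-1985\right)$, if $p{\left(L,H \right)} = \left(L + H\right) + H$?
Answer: $-57565$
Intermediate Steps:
$p{\left(L,H \right)} = L + 2 H$ ($p{\left(L,H \right)} = \left(H + L\right) + H = L + 2 H$)
$p{\left(11,9 \right)} \left(-1985\right) = \left(11 + 2 \cdot 9\right) \left(-1985\right) = \left(11 + 18\right) \left(-1985\right) = 29 \left(-1985\right) = -57565$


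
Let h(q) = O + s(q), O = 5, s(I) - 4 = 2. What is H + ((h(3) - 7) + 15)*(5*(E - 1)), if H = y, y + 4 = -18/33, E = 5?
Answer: 4130/11 ≈ 375.45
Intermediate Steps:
s(I) = 6 (s(I) = 4 + 2 = 6)
h(q) = 11 (h(q) = 5 + 6 = 11)
y = -50/11 (y = -4 - 18/33 = -4 - 18*1/33 = -4 - 6/11 = -50/11 ≈ -4.5455)
H = -50/11 ≈ -4.5455
H + ((h(3) - 7) + 15)*(5*(E - 1)) = -50/11 + ((11 - 7) + 15)*(5*(5 - 1)) = -50/11 + (4 + 15)*(5*4) = -50/11 + 19*20 = -50/11 + 380 = 4130/11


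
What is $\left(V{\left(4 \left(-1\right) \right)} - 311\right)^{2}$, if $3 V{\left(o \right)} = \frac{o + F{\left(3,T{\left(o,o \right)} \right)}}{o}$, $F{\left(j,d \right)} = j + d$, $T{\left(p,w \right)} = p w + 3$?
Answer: $\frac{390625}{4} \approx 97656.0$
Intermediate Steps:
$T{\left(p,w \right)} = 3 + p w$
$F{\left(j,d \right)} = d + j$
$V{\left(o \right)} = \frac{6 + o + o^{2}}{3 o}$ ($V{\left(o \right)} = \frac{\left(o + \left(\left(3 + o o\right) + 3\right)\right) \frac{1}{o}}{3} = \frac{\left(o + \left(\left(3 + o^{2}\right) + 3\right)\right) \frac{1}{o}}{3} = \frac{\left(o + \left(6 + o^{2}\right)\right) \frac{1}{o}}{3} = \frac{\left(6 + o + o^{2}\right) \frac{1}{o}}{3} = \frac{\frac{1}{o} \left(6 + o + o^{2}\right)}{3} = \frac{6 + o + o^{2}}{3 o}$)
$\left(V{\left(4 \left(-1\right) \right)} - 311\right)^{2} = \left(\frac{6 + 4 \left(-1\right) + \left(4 \left(-1\right)\right)^{2}}{3 \cdot 4 \left(-1\right)} - 311\right)^{2} = \left(\frac{6 - 4 + \left(-4\right)^{2}}{3 \left(-4\right)} - 311\right)^{2} = \left(\frac{1}{3} \left(- \frac{1}{4}\right) \left(6 - 4 + 16\right) - 311\right)^{2} = \left(\frac{1}{3} \left(- \frac{1}{4}\right) 18 - 311\right)^{2} = \left(- \frac{3}{2} - 311\right)^{2} = \left(- \frac{625}{2}\right)^{2} = \frac{390625}{4}$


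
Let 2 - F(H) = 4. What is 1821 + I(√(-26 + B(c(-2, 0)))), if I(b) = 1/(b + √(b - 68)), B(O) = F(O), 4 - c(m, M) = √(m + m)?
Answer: 1821 + 1/(√(-68 + 2*I*√7) + 2*I*√7) ≈ 1821.0 - 0.073792*I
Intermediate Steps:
c(m, M) = 4 - √2*√m (c(m, M) = 4 - √(m + m) = 4 - √(2*m) = 4 - √2*√m)
F(H) = -2 (F(H) = 2 - 1*4 = 2 - 4 = -2)
B(O) = -2
I(b) = 1/(b + √(-68 + b))
1821 + I(√(-26 + B(c(-2, 0)))) = 1821 + 1/(√(-26 - 2) + √(-68 + √(-26 - 2))) = 1821 + 1/(√(-28) + √(-68 + √(-28))) = 1821 + 1/(2*I*√7 + √(-68 + 2*I*√7)) = 1821 + 1/(√(-68 + 2*I*√7) + 2*I*√7)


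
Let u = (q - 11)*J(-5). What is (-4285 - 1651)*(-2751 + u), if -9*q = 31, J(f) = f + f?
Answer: 139252624/9 ≈ 1.5473e+7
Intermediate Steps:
J(f) = 2*f
q = -31/9 (q = -⅑*31 = -31/9 ≈ -3.4444)
u = 1300/9 (u = (-31/9 - 11)*(2*(-5)) = -130/9*(-10) = 1300/9 ≈ 144.44)
(-4285 - 1651)*(-2751 + u) = (-4285 - 1651)*(-2751 + 1300/9) = -5936*(-23459/9) = 139252624/9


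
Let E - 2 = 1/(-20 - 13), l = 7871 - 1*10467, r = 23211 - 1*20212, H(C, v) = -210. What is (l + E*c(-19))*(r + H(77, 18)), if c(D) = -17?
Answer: -242009897/33 ≈ -7.3336e+6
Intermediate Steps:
r = 2999 (r = 23211 - 20212 = 2999)
l = -2596 (l = 7871 - 10467 = -2596)
E = 65/33 (E = 2 + 1/(-20 - 13) = 2 + 1/(-33) = 2 - 1/33 = 65/33 ≈ 1.9697)
(l + E*c(-19))*(r + H(77, 18)) = (-2596 + (65/33)*(-17))*(2999 - 210) = (-2596 - 1105/33)*2789 = -86773/33*2789 = -242009897/33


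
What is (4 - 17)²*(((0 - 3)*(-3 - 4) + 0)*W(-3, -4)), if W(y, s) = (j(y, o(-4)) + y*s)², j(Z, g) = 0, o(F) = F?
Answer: 511056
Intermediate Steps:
W(y, s) = s²*y² (W(y, s) = (0 + y*s)² = (0 + s*y)² = (s*y)² = s²*y²)
(4 - 17)²*(((0 - 3)*(-3 - 4) + 0)*W(-3, -4)) = (4 - 17)²*(((0 - 3)*(-3 - 4) + 0)*((-4)²*(-3)²)) = (-13)²*((-3*(-7) + 0)*(16*9)) = 169*((21 + 0)*144) = 169*(21*144) = 169*3024 = 511056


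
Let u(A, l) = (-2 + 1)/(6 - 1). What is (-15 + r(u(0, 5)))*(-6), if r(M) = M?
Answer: 456/5 ≈ 91.200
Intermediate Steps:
u(A, l) = -1/5
(-15 + r(u(0, 5)))*(-6) = (-15 - 1/5)*(-6) = -76/5*(-6) = 456/5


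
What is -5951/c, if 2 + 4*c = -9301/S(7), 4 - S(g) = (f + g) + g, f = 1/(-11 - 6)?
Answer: -4022876/157779 ≈ -25.497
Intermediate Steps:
f = -1/17 (f = 1/(-17) = -1/17 ≈ -0.058824)
S(g) = 69/17 - 2*g (S(g) = 4 - ((-1/17 + g) + g) = 4 - (-1/17 + 2*g) = 4 + (1/17 - 2*g) = 69/17 - 2*g)
c = 157779/676 (c = -½ + (-9301/(69/17 - 2*7))/4 = -½ + (-9301/(69/17 - 14))/4 = -½ + (-9301/(-169/17))/4 = -½ + (-9301*(-17/169))/4 = -½ + (¼)*(158117/169) = -½ + 158117/676 = 157779/676 ≈ 233.40)
-5951/c = -5951/157779/676 = -5951*676/157779 = -4022876/157779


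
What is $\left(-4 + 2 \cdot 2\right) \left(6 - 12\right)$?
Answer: $0$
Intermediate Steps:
$\left(-4 + 2 \cdot 2\right) \left(6 - 12\right) = \left(-4 + 4\right) \left(-6\right) = 0 \left(-6\right) = 0$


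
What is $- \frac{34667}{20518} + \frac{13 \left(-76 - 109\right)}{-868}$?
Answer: $\frac{9627417}{8904812} \approx 1.0811$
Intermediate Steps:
$- \frac{34667}{20518} + \frac{13 \left(-76 - 109\right)}{-868} = \left(-34667\right) \frac{1}{20518} + 13 \left(-185\right) \left(- \frac{1}{868}\right) = - \frac{34667}{20518} - - \frac{2405}{868} = - \frac{34667}{20518} + \frac{2405}{868} = \frac{9627417}{8904812}$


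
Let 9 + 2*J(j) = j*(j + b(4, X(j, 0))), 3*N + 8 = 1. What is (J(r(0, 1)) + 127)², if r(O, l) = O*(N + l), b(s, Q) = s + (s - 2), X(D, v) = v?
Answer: 60025/4 ≈ 15006.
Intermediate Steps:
N = -7/3 (N = -8/3 + (⅓)*1 = -8/3 + ⅓ = -7/3 ≈ -2.3333)
b(s, Q) = -2 + 2*s (b(s, Q) = s + (-2 + s) = -2 + 2*s)
r(O, l) = O*(-7/3 + l)
J(j) = -9/2 + j*(6 + j)/2 (J(j) = -9/2 + (j*(j + (-2 + 2*4)))/2 = -9/2 + (j*(j + (-2 + 8)))/2 = -9/2 + (j*(j + 6))/2 = -9/2 + (j*(6 + j))/2 = -9/2 + j*(6 + j)/2)
(J(r(0, 1)) + 127)² = ((-9/2 + ((⅓)*0*(-7 + 3*1))²/2 + 3*((⅓)*0*(-7 + 3*1))) + 127)² = ((-9/2 + ((⅓)*0*(-7 + 3))²/2 + 3*((⅓)*0*(-7 + 3))) + 127)² = ((-9/2 + ((⅓)*0*(-4))²/2 + 3*((⅓)*0*(-4))) + 127)² = ((-9/2 + (½)*0² + 3*0) + 127)² = ((-9/2 + (½)*0 + 0) + 127)² = ((-9/2 + 0 + 0) + 127)² = (-9/2 + 127)² = (245/2)² = 60025/4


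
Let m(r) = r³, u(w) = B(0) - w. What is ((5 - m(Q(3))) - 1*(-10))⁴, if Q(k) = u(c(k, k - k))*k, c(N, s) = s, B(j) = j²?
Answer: 50625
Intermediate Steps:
u(w) = -w (u(w) = 0² - w = 0 - w = -w)
Q(k) = 0 (Q(k) = (-(k - k))*k = (-1*0)*k = 0*k = 0)
((5 - m(Q(3))) - 1*(-10))⁴ = ((5 - 1*0³) - 1*(-10))⁴ = ((5 - 1*0) + 10)⁴ = ((5 + 0) + 10)⁴ = (5 + 10)⁴ = 15⁴ = 50625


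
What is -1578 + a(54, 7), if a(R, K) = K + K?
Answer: -1564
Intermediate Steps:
a(R, K) = 2*K
-1578 + a(54, 7) = -1578 + 2*7 = -1578 + 14 = -1564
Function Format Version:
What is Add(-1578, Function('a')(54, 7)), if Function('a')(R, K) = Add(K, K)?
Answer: -1564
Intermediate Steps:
Function('a')(R, K) = Mul(2, K)
Add(-1578, Function('a')(54, 7)) = Add(-1578, Mul(2, 7)) = Add(-1578, 14) = -1564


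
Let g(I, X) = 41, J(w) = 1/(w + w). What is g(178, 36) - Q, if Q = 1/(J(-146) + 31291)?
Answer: 374615519/9136971 ≈ 41.000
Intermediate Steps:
J(w) = 1/(2*w)
Q = 292/9136971 (Q = 1/((½)/(-146) + 31291) = 1/((½)*(-1/146) + 31291) = 1/(-1/292 + 31291) = 1/(9136971/292) = 292/9136971 ≈ 3.1958e-5)
g(178, 36) - Q = 41 - 1*292/9136971 = 41 - 292/9136971 = 374615519/9136971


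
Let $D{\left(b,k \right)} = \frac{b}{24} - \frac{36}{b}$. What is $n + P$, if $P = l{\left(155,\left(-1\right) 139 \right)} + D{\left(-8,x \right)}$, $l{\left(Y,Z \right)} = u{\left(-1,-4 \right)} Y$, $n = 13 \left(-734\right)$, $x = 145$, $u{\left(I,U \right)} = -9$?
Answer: $- \frac{65597}{6} \approx -10933.0$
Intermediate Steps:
$n = -9542$
$D{\left(b,k \right)} = - \frac{36}{b} + \frac{b}{24}$ ($D{\left(b,k \right)} = b \frac{1}{24} - \frac{36}{b} = \frac{b}{24} - \frac{36}{b} = - \frac{36}{b} + \frac{b}{24}$)
$l{\left(Y,Z \right)} = - 9 Y$
$P = - \frac{8345}{6}$ ($P = \left(-9\right) 155 + \left(- \frac{36}{-8} + \frac{1}{24} \left(-8\right)\right) = -1395 - - \frac{25}{6} = -1395 + \left(\frac{9}{2} - \frac{1}{3}\right) = -1395 + \frac{25}{6} = - \frac{8345}{6} \approx -1390.8$)
$n + P = -9542 - \frac{8345}{6} = - \frac{65597}{6}$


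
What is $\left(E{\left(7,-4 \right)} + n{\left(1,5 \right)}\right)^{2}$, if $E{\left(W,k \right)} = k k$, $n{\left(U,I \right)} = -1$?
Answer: $225$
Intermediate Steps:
$E{\left(W,k \right)} = k^{2}$
$\left(E{\left(7,-4 \right)} + n{\left(1,5 \right)}\right)^{2} = \left(\left(-4\right)^{2} - 1\right)^{2} = \left(16 - 1\right)^{2} = 15^{2} = 225$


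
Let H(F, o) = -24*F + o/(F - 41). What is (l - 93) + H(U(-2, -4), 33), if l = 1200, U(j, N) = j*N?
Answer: 914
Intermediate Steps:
U(j, N) = N*j
H(F, o) = -24*F + o/(-41 + F)
(l - 93) + H(U(-2, -4), 33) = (1200 - 93) + (33 - 24*(-4*(-2))**2 + 984*(-4*(-2)))/(-41 - 4*(-2)) = 1107 + (33 - 24*8**2 + 984*8)/(-41 + 8) = 1107 + (33 - 24*64 + 7872)/(-33) = 1107 - (33 - 1536 + 7872)/33 = 1107 - 1/33*6369 = 1107 - 193 = 914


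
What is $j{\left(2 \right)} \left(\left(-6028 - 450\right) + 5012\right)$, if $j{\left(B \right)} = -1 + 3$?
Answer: $-2932$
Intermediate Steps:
$j{\left(B \right)} = 2$
$j{\left(2 \right)} \left(\left(-6028 - 450\right) + 5012\right) = 2 \left(\left(-6028 - 450\right) + 5012\right) = 2 \left(-6478 + 5012\right) = 2 \left(-1466\right) = -2932$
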